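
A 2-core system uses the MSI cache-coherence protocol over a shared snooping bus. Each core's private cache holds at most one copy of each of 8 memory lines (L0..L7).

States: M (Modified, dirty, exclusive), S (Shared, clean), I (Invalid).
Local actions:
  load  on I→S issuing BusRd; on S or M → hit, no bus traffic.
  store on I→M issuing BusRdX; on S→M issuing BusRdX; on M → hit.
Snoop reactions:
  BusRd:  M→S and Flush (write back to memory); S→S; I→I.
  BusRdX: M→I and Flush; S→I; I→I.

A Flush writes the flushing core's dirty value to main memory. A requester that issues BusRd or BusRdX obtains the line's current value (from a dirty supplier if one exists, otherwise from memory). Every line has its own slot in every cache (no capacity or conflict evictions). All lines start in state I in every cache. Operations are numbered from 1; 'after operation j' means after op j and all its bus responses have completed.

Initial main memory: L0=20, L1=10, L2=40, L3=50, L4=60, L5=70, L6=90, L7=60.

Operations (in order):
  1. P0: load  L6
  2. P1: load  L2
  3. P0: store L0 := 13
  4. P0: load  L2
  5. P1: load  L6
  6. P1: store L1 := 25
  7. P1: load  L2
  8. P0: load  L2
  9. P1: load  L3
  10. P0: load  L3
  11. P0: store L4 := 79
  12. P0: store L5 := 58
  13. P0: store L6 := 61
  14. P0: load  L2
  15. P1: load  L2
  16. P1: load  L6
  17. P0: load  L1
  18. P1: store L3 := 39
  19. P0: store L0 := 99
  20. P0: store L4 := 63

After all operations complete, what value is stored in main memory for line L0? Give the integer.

[1] P0: load  L6 | P0:S(90), P1:I | bus: BusRd
[2] P1: load  L2 | P0:I, P1:S(40) | bus: BusRd
[3] P0: store L0 := 13 | P0:M(13), P1:I | bus: BusRdX
[4] P0: load  L2 | P0:S(40), P1:S(40) | bus: BusRd
[5] P1: load  L6 | P0:S(90), P1:S(90) | bus: BusRd
[6] P1: store L1 := 25 | P0:I, P1:M(25) | bus: BusRdX
[7] P1: load  L2 | P0:S(40), P1:S(40) | bus: none
[8] P0: load  L2 | P0:S(40), P1:S(40) | bus: none
[9] P1: load  L3 | P0:I, P1:S(50) | bus: BusRd
[10] P0: load  L3 | P0:S(50), P1:S(50) | bus: BusRd
[11] P0: store L4 := 79 | P0:M(79), P1:I | bus: BusRdX
[12] P0: store L5 := 58 | P0:M(58), P1:I | bus: BusRdX
[13] P0: store L6 := 61 | P0:M(61), P1:I | bus: BusRdX
[14] P0: load  L2 | P0:S(40), P1:S(40) | bus: none
[15] P1: load  L2 | P0:S(40), P1:S(40) | bus: none
[16] P1: load  L6 | P0:S(61), P1:S(61) | bus: BusRd,Flush
[17] P0: load  L1 | P0:S(25), P1:S(25) | bus: BusRd,Flush
[18] P1: store L3 := 39 | P0:I, P1:M(39) | bus: BusRdX
[19] P0: store L0 := 99 | P0:M(99), P1:I | bus: none
[20] P0: store L4 := 63 | P0:M(63), P1:I | bus: none

memory[L0] = 20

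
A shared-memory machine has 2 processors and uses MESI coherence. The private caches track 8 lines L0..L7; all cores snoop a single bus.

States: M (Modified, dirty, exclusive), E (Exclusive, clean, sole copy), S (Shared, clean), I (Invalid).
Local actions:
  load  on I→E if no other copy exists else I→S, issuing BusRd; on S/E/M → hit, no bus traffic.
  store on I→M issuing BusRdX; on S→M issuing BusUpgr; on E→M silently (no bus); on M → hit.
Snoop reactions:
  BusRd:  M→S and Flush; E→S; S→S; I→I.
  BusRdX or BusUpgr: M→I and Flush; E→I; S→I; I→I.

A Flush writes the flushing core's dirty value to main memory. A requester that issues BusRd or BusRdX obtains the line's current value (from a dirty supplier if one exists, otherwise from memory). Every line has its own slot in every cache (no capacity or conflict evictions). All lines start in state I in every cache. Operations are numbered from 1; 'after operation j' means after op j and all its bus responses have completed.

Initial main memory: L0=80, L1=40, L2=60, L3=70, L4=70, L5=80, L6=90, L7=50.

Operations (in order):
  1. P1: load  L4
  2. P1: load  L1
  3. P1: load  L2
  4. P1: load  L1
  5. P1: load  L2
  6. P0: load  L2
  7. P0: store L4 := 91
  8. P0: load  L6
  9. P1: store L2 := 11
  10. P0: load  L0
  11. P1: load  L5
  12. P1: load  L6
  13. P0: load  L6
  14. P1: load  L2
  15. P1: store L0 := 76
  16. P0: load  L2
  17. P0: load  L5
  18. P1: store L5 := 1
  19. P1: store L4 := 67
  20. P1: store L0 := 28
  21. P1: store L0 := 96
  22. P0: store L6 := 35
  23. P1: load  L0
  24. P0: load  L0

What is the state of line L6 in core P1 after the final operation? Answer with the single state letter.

1. P1: load  L4  bus=[BusRd]  L4: P0=I P1=E  mem[L4]=70
2. P1: load  L1  bus=[BusRd]  L1: P0=I P1=E  mem[L1]=40
3. P1: load  L2  bus=[BusRd]  L2: P0=I P1=E  mem[L2]=60
4. P1: load  L1  bus=[-]  L1: P0=I P1=E  mem[L1]=40
5. P1: load  L2  bus=[-]  L2: P0=I P1=E  mem[L2]=60
6. P0: load  L2  bus=[BusRd]  L2: P0=S P1=S  mem[L2]=60
7. P0: store L4 := 91  bus=[BusRdX]  L4: P0=M P1=I  mem[L4]=70
8. P0: load  L6  bus=[BusRd]  L6: P0=E P1=I  mem[L6]=90
9. P1: store L2 := 11  bus=[BusUpgr]  L2: P0=I P1=M  mem[L2]=60
10. P0: load  L0  bus=[BusRd]  L0: P0=E P1=I  mem[L0]=80
11. P1: load  L5  bus=[BusRd]  L5: P0=I P1=E  mem[L5]=80
12. P1: load  L6  bus=[BusRd]  L6: P0=S P1=S  mem[L6]=90
13. P0: load  L6  bus=[-]  L6: P0=S P1=S  mem[L6]=90
14. P1: load  L2  bus=[-]  L2: P0=I P1=M  mem[L2]=60
15. P1: store L0 := 76  bus=[BusRdX]  L0: P0=I P1=M  mem[L0]=80
16. P0: load  L2  bus=[BusRd,Flush]  L2: P0=S P1=S  mem[L2]=11
17. P0: load  L5  bus=[BusRd]  L5: P0=S P1=S  mem[L5]=80
18. P1: store L5 := 1  bus=[BusUpgr]  L5: P0=I P1=M  mem[L5]=80
19. P1: store L4 := 67  bus=[BusRdX,Flush]  L4: P0=I P1=M  mem[L4]=91
20. P1: store L0 := 28  bus=[-]  L0: P0=I P1=M  mem[L0]=80
21. P1: store L0 := 96  bus=[-]  L0: P0=I P1=M  mem[L0]=80
22. P0: store L6 := 35  bus=[BusUpgr]  L6: P0=M P1=I  mem[L6]=90
23. P1: load  L0  bus=[-]  L0: P0=I P1=M  mem[L0]=80
24. P0: load  L0  bus=[BusRd,Flush]  L0: P0=S P1=S  mem[L0]=96

state = I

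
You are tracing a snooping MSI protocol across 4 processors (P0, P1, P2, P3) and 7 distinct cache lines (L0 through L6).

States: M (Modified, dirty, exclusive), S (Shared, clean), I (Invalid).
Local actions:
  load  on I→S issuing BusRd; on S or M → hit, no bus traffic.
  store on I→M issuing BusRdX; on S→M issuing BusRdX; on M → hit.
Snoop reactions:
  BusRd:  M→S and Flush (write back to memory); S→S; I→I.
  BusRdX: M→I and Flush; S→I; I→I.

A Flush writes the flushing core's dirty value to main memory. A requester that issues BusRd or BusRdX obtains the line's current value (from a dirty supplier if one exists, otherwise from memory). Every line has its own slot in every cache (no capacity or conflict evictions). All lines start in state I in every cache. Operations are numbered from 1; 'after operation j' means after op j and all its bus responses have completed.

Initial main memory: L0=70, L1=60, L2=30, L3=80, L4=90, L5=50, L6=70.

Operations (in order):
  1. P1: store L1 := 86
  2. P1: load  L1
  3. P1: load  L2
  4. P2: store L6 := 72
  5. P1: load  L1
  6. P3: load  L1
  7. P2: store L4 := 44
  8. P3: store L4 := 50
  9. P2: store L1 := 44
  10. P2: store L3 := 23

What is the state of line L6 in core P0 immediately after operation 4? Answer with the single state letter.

state = I

1. P1: store L1 := 86  bus=[BusRdX]  L1: P0=I P1=M P2=I P3=I  mem[L1]=60
2. P1: load  L1  bus=[-]  L1: P0=I P1=M P2=I P3=I  mem[L1]=60
3. P1: load  L2  bus=[BusRd]  L2: P0=I P1=S P2=I P3=I  mem[L2]=30
4. P2: store L6 := 72  bus=[BusRdX]  L6: P0=I P1=I P2=M P3=I  mem[L6]=70
5. P1: load  L1  bus=[-]  L1: P0=I P1=M P2=I P3=I  mem[L1]=60
6. P3: load  L1  bus=[BusRd,Flush]  L1: P0=I P1=S P2=I P3=S  mem[L1]=86
7. P2: store L4 := 44  bus=[BusRdX]  L4: P0=I P1=I P2=M P3=I  mem[L4]=90
8. P3: store L4 := 50  bus=[BusRdX,Flush]  L4: P0=I P1=I P2=I P3=M  mem[L4]=44
9. P2: store L1 := 44  bus=[BusRdX]  L1: P0=I P1=I P2=M P3=I  mem[L1]=86
10. P2: store L3 := 23  bus=[BusRdX]  L3: P0=I P1=I P2=M P3=I  mem[L3]=80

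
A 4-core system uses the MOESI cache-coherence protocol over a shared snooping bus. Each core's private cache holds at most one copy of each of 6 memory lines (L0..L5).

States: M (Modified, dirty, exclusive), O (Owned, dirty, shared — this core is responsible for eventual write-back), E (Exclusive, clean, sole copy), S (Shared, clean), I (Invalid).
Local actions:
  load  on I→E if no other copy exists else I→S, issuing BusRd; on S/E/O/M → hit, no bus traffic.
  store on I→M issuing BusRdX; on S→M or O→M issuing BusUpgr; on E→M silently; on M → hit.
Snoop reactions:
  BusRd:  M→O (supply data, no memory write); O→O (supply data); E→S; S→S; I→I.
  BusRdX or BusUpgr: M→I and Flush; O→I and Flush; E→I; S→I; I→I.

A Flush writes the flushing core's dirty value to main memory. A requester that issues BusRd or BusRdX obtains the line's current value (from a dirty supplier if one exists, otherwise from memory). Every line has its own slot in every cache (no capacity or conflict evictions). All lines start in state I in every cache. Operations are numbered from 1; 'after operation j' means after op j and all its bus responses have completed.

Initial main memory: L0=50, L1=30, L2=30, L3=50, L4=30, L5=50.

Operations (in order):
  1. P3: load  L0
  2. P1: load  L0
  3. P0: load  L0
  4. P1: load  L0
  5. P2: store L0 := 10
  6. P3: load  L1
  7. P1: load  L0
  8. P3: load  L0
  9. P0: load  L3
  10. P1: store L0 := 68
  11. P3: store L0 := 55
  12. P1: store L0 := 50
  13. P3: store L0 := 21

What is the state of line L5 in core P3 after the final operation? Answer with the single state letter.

state = I

step 1: P3: load  L0  ⟶  IIIE  (L0)  txn=BusRd  M[L0]=50
step 2: P1: load  L0  ⟶  ISIS  (L0)  txn=BusRd  M[L0]=50
step 3: P0: load  L0  ⟶  SSIS  (L0)  txn=BusRd  M[L0]=50
step 4: P1: load  L0  ⟶  SSIS  (L0)  txn=∅  M[L0]=50
step 5: P2: store L0 := 10  ⟶  IIMI  (L0)  txn=BusRdX  M[L0]=50
step 6: P3: load  L1  ⟶  IIIE  (L1)  txn=BusRd  M[L1]=30
step 7: P1: load  L0  ⟶  ISOI  (L0)  txn=BusRd  M[L0]=50
step 8: P3: load  L0  ⟶  ISOS  (L0)  txn=BusRd  M[L0]=50
step 9: P0: load  L3  ⟶  EIII  (L3)  txn=BusRd  M[L3]=50
step 10: P1: store L0 := 68  ⟶  IMII  (L0)  txn=BusUpgr+Flush  M[L0]=10
step 11: P3: store L0 := 55  ⟶  IIIM  (L0)  txn=BusRdX+Flush  M[L0]=68
step 12: P1: store L0 := 50  ⟶  IMII  (L0)  txn=BusRdX+Flush  M[L0]=55
step 13: P3: store L0 := 21  ⟶  IIIM  (L0)  txn=BusRdX+Flush  M[L0]=50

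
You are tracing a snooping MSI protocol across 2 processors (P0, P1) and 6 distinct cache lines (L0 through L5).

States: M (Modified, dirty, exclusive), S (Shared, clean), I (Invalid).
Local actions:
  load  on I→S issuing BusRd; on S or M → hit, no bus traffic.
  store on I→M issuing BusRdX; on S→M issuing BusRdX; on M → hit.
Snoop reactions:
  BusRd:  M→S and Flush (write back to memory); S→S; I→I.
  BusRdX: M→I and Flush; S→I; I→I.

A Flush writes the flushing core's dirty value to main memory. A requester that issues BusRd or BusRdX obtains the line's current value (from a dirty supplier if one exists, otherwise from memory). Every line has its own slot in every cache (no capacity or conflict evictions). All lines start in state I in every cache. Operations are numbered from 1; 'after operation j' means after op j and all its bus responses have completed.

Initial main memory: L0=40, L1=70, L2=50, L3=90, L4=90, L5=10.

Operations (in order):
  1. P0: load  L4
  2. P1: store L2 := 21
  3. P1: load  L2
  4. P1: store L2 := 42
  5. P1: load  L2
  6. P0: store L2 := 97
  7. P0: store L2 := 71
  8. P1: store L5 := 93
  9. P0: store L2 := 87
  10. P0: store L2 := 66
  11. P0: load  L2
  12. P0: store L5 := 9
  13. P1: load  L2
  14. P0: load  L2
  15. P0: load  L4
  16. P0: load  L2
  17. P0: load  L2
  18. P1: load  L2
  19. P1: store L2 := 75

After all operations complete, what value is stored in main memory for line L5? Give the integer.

[1] P0: load  L4 | P0:S(90), P1:I | bus: BusRd
[2] P1: store L2 := 21 | P0:I, P1:M(21) | bus: BusRdX
[3] P1: load  L2 | P0:I, P1:M(21) | bus: none
[4] P1: store L2 := 42 | P0:I, P1:M(42) | bus: none
[5] P1: load  L2 | P0:I, P1:M(42) | bus: none
[6] P0: store L2 := 97 | P0:M(97), P1:I | bus: BusRdX,Flush
[7] P0: store L2 := 71 | P0:M(71), P1:I | bus: none
[8] P1: store L5 := 93 | P0:I, P1:M(93) | bus: BusRdX
[9] P0: store L2 := 87 | P0:M(87), P1:I | bus: none
[10] P0: store L2 := 66 | P0:M(66), P1:I | bus: none
[11] P0: load  L2 | P0:M(66), P1:I | bus: none
[12] P0: store L5 := 9 | P0:M(9), P1:I | bus: BusRdX,Flush
[13] P1: load  L2 | P0:S(66), P1:S(66) | bus: BusRd,Flush
[14] P0: load  L2 | P0:S(66), P1:S(66) | bus: none
[15] P0: load  L4 | P0:S(90), P1:I | bus: none
[16] P0: load  L2 | P0:S(66), P1:S(66) | bus: none
[17] P0: load  L2 | P0:S(66), P1:S(66) | bus: none
[18] P1: load  L2 | P0:S(66), P1:S(66) | bus: none
[19] P1: store L2 := 75 | P0:I, P1:M(75) | bus: BusRdX

memory[L5] = 93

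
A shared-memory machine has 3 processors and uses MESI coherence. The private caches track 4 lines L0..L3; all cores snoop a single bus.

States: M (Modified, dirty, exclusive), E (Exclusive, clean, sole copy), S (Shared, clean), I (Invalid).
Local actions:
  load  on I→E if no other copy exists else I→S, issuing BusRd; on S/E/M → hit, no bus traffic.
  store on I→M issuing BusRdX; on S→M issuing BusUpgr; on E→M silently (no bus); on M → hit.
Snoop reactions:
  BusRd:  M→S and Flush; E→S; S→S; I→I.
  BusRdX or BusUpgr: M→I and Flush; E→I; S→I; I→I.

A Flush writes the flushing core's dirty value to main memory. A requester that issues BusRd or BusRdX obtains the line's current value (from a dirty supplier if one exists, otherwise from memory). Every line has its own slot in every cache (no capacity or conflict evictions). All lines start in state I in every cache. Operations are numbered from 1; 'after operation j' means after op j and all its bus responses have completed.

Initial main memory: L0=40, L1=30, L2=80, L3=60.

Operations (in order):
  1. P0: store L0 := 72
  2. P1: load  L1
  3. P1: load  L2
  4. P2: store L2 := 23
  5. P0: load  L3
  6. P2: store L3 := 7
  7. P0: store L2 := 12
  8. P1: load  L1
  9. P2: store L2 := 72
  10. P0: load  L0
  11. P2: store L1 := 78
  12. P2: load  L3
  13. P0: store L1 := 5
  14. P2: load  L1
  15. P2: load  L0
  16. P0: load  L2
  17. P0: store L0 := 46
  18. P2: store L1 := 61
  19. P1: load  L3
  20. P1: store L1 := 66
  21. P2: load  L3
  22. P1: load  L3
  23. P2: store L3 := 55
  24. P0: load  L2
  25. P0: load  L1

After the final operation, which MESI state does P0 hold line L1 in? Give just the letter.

state = S

1. P0: store L0 := 72  bus=[BusRdX]  L0: P0=M P1=I P2=I  mem[L0]=40
2. P1: load  L1  bus=[BusRd]  L1: P0=I P1=E P2=I  mem[L1]=30
3. P1: load  L2  bus=[BusRd]  L2: P0=I P1=E P2=I  mem[L2]=80
4. P2: store L2 := 23  bus=[BusRdX]  L2: P0=I P1=I P2=M  mem[L2]=80
5. P0: load  L3  bus=[BusRd]  L3: P0=E P1=I P2=I  mem[L3]=60
6. P2: store L3 := 7  bus=[BusRdX]  L3: P0=I P1=I P2=M  mem[L3]=60
7. P0: store L2 := 12  bus=[BusRdX,Flush]  L2: P0=M P1=I P2=I  mem[L2]=23
8. P1: load  L1  bus=[-]  L1: P0=I P1=E P2=I  mem[L1]=30
9. P2: store L2 := 72  bus=[BusRdX,Flush]  L2: P0=I P1=I P2=M  mem[L2]=12
10. P0: load  L0  bus=[-]  L0: P0=M P1=I P2=I  mem[L0]=40
11. P2: store L1 := 78  bus=[BusRdX]  L1: P0=I P1=I P2=M  mem[L1]=30
12. P2: load  L3  bus=[-]  L3: P0=I P1=I P2=M  mem[L3]=60
13. P0: store L1 := 5  bus=[BusRdX,Flush]  L1: P0=M P1=I P2=I  mem[L1]=78
14. P2: load  L1  bus=[BusRd,Flush]  L1: P0=S P1=I P2=S  mem[L1]=5
15. P2: load  L0  bus=[BusRd,Flush]  L0: P0=S P1=I P2=S  mem[L0]=72
16. P0: load  L2  bus=[BusRd,Flush]  L2: P0=S P1=I P2=S  mem[L2]=72
17. P0: store L0 := 46  bus=[BusUpgr]  L0: P0=M P1=I P2=I  mem[L0]=72
18. P2: store L1 := 61  bus=[BusUpgr]  L1: P0=I P1=I P2=M  mem[L1]=5
19. P1: load  L3  bus=[BusRd,Flush]  L3: P0=I P1=S P2=S  mem[L3]=7
20. P1: store L1 := 66  bus=[BusRdX,Flush]  L1: P0=I P1=M P2=I  mem[L1]=61
21. P2: load  L3  bus=[-]  L3: P0=I P1=S P2=S  mem[L3]=7
22. P1: load  L3  bus=[-]  L3: P0=I P1=S P2=S  mem[L3]=7
23. P2: store L3 := 55  bus=[BusUpgr]  L3: P0=I P1=I P2=M  mem[L3]=7
24. P0: load  L2  bus=[-]  L2: P0=S P1=I P2=S  mem[L2]=72
25. P0: load  L1  bus=[BusRd,Flush]  L1: P0=S P1=S P2=I  mem[L1]=66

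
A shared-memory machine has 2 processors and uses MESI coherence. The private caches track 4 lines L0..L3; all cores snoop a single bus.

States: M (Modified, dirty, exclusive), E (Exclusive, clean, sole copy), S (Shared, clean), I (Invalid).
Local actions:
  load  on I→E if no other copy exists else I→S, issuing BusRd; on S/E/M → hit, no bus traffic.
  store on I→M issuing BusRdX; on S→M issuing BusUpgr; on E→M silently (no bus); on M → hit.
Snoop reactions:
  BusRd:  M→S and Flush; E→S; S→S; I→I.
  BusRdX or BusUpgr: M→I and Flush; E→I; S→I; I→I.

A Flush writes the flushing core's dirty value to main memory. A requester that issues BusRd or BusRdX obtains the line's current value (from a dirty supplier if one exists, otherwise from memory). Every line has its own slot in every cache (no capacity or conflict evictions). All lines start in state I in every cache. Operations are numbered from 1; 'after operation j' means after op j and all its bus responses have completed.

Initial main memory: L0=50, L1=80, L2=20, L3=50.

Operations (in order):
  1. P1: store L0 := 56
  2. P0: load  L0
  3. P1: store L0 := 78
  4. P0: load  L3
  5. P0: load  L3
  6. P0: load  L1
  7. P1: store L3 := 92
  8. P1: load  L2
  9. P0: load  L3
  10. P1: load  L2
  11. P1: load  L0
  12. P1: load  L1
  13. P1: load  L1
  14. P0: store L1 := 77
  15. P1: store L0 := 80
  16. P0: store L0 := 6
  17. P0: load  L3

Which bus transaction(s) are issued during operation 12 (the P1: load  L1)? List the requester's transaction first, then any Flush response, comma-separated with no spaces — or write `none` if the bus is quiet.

bus = BusRd

[1] P1: store L0 := 56 | P0:I, P1:M(56) | bus: BusRdX
[2] P0: load  L0 | P0:S(56), P1:S(56) | bus: BusRd,Flush
[3] P1: store L0 := 78 | P0:I, P1:M(78) | bus: BusUpgr
[4] P0: load  L3 | P0:E(50), P1:I | bus: BusRd
[5] P0: load  L3 | P0:E(50), P1:I | bus: none
[6] P0: load  L1 | P0:E(80), P1:I | bus: BusRd
[7] P1: store L3 := 92 | P0:I, P1:M(92) | bus: BusRdX
[8] P1: load  L2 | P0:I, P1:E(20) | bus: BusRd
[9] P0: load  L3 | P0:S(92), P1:S(92) | bus: BusRd,Flush
[10] P1: load  L2 | P0:I, P1:E(20) | bus: none
[11] P1: load  L0 | P0:I, P1:M(78) | bus: none
[12] P1: load  L1 | P0:S(80), P1:S(80) | bus: BusRd
[13] P1: load  L1 | P0:S(80), P1:S(80) | bus: none
[14] P0: store L1 := 77 | P0:M(77), P1:I | bus: BusUpgr
[15] P1: store L0 := 80 | P0:I, P1:M(80) | bus: none
[16] P0: store L0 := 6 | P0:M(6), P1:I | bus: BusRdX,Flush
[17] P0: load  L3 | P0:S(92), P1:S(92) | bus: none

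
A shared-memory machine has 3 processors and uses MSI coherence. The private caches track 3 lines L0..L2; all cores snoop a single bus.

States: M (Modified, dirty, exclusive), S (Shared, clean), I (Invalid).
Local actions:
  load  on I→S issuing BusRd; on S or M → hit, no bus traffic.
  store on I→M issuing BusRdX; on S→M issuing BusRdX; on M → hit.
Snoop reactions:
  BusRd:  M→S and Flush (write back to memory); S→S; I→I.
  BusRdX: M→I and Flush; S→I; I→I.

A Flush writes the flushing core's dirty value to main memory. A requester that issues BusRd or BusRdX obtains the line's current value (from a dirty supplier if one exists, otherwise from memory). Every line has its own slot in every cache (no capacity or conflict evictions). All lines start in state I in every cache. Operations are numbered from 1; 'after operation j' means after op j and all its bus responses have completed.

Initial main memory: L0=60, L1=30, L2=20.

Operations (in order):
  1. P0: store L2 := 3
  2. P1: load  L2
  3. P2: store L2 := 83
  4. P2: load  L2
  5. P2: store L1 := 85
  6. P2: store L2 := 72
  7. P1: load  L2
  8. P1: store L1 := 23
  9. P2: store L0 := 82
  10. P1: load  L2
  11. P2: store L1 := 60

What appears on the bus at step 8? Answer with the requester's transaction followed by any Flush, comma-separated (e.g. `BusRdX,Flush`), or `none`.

bus = BusRdX,Flush

[1] P0: store L2 := 3 | P0:M(3), P1:I, P2:I | bus: BusRdX
[2] P1: load  L2 | P0:S(3), P1:S(3), P2:I | bus: BusRd,Flush
[3] P2: store L2 := 83 | P0:I, P1:I, P2:M(83) | bus: BusRdX
[4] P2: load  L2 | P0:I, P1:I, P2:M(83) | bus: none
[5] P2: store L1 := 85 | P0:I, P1:I, P2:M(85) | bus: BusRdX
[6] P2: store L2 := 72 | P0:I, P1:I, P2:M(72) | bus: none
[7] P1: load  L2 | P0:I, P1:S(72), P2:S(72) | bus: BusRd,Flush
[8] P1: store L1 := 23 | P0:I, P1:M(23), P2:I | bus: BusRdX,Flush
[9] P2: store L0 := 82 | P0:I, P1:I, P2:M(82) | bus: BusRdX
[10] P1: load  L2 | P0:I, P1:S(72), P2:S(72) | bus: none
[11] P2: store L1 := 60 | P0:I, P1:I, P2:M(60) | bus: BusRdX,Flush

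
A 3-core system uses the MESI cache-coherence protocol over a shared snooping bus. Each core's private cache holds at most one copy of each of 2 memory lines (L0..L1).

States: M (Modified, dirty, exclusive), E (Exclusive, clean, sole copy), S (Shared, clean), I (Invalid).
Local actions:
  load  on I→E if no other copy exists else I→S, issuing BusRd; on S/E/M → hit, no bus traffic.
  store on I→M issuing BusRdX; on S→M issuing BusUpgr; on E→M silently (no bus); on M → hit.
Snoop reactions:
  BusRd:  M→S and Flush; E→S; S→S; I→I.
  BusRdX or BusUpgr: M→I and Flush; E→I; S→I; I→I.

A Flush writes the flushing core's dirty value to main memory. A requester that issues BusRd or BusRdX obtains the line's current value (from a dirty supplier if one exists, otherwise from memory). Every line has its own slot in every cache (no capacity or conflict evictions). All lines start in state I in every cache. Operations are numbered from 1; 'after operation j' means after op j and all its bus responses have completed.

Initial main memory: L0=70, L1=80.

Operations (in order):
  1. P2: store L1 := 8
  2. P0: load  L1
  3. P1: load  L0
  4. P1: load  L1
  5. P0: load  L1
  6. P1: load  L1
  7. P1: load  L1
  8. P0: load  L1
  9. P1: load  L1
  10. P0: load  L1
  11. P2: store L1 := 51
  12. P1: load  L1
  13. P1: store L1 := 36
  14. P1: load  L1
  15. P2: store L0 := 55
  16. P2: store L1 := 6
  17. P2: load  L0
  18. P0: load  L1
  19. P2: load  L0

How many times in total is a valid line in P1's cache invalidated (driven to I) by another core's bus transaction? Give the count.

step 1: P2: store L1 := 8  ⟶  IIM  (L1)  txn=BusRdX  M[L1]=80
step 2: P0: load  L1  ⟶  SIS  (L1)  txn=BusRd+Flush  M[L1]=8
step 3: P1: load  L0  ⟶  IEI  (L0)  txn=BusRd  M[L0]=70
step 4: P1: load  L1  ⟶  SSS  (L1)  txn=BusRd  M[L1]=8
step 5: P0: load  L1  ⟶  SSS  (L1)  txn=∅  M[L1]=8
step 6: P1: load  L1  ⟶  SSS  (L1)  txn=∅  M[L1]=8
step 7: P1: load  L1  ⟶  SSS  (L1)  txn=∅  M[L1]=8
step 8: P0: load  L1  ⟶  SSS  (L1)  txn=∅  M[L1]=8
step 9: P1: load  L1  ⟶  SSS  (L1)  txn=∅  M[L1]=8
step 10: P0: load  L1  ⟶  SSS  (L1)  txn=∅  M[L1]=8
step 11: P2: store L1 := 51  ⟶  IIM  (L1)  txn=BusUpgr  M[L1]=8
step 12: P1: load  L1  ⟶  ISS  (L1)  txn=BusRd+Flush  M[L1]=51
step 13: P1: store L1 := 36  ⟶  IMI  (L1)  txn=BusUpgr  M[L1]=51
step 14: P1: load  L1  ⟶  IMI  (L1)  txn=∅  M[L1]=51
step 15: P2: store L0 := 55  ⟶  IIM  (L0)  txn=BusRdX  M[L0]=70
step 16: P2: store L1 := 6  ⟶  IIM  (L1)  txn=BusRdX+Flush  M[L1]=36
step 17: P2: load  L0  ⟶  IIM  (L0)  txn=∅  M[L0]=70
step 18: P0: load  L1  ⟶  SIS  (L1)  txn=BusRd+Flush  M[L1]=6
step 19: P2: load  L0  ⟶  IIM  (L0)  txn=∅  M[L0]=70

invalidations = 3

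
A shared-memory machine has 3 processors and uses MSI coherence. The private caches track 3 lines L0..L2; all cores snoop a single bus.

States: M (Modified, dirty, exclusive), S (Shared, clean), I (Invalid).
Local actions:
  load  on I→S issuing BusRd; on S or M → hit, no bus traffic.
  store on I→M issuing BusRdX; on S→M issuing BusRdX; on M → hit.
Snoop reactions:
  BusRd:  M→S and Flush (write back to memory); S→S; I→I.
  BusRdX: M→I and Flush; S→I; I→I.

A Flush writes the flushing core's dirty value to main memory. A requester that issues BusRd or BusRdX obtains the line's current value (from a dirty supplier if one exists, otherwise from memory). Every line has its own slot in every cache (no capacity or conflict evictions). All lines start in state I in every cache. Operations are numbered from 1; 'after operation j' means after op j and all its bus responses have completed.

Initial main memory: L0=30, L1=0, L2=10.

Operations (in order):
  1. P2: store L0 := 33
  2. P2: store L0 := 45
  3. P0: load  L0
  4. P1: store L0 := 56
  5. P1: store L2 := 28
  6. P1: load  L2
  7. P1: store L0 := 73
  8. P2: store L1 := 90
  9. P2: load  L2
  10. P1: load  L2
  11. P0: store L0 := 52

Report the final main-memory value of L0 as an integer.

memory[L0] = 73

[1] P2: store L0 := 33 | P0:I, P1:I, P2:M(33) | bus: BusRdX
[2] P2: store L0 := 45 | P0:I, P1:I, P2:M(45) | bus: none
[3] P0: load  L0 | P0:S(45), P1:I, P2:S(45) | bus: BusRd,Flush
[4] P1: store L0 := 56 | P0:I, P1:M(56), P2:I | bus: BusRdX
[5] P1: store L2 := 28 | P0:I, P1:M(28), P2:I | bus: BusRdX
[6] P1: load  L2 | P0:I, P1:M(28), P2:I | bus: none
[7] P1: store L0 := 73 | P0:I, P1:M(73), P2:I | bus: none
[8] P2: store L1 := 90 | P0:I, P1:I, P2:M(90) | bus: BusRdX
[9] P2: load  L2 | P0:I, P1:S(28), P2:S(28) | bus: BusRd,Flush
[10] P1: load  L2 | P0:I, P1:S(28), P2:S(28) | bus: none
[11] P0: store L0 := 52 | P0:M(52), P1:I, P2:I | bus: BusRdX,Flush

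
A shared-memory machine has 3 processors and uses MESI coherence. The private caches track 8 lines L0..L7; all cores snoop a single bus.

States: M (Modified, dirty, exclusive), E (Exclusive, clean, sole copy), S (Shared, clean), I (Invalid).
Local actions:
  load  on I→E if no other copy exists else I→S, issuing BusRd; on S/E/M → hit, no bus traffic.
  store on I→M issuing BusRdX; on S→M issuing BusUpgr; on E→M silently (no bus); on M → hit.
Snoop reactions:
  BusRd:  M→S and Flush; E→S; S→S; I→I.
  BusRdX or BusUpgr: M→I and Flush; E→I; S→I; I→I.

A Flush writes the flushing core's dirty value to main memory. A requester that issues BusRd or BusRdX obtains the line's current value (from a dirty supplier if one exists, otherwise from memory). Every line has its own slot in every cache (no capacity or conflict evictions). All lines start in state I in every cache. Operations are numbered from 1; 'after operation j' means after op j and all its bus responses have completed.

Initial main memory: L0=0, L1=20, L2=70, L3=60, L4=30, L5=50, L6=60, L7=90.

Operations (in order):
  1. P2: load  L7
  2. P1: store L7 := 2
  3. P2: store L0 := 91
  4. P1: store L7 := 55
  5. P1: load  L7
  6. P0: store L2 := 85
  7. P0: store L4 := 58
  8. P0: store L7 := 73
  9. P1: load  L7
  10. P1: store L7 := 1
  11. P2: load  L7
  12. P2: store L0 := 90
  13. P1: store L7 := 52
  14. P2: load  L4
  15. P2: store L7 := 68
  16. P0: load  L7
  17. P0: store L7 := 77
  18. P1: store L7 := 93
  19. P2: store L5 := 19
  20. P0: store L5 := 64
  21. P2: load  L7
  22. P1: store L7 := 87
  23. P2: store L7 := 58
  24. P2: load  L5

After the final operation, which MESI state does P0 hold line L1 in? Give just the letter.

state = I

  op1 P2: load  L7 → I/I/E on L7; bus BusRd; mem=90
  op2 P1: store L7 := 2 → I/M/I on L7; bus BusRdX; mem=90
  op3 P2: store L0 := 91 → I/I/M on L0; bus BusRdX; mem=0
  op4 P1: store L7 := 55 → I/M/I on L7; bus (none); mem=90
  op5 P1: load  L7 → I/M/I on L7; bus (none); mem=90
  op6 P0: store L2 := 85 → M/I/I on L2; bus BusRdX; mem=70
  op7 P0: store L4 := 58 → M/I/I on L4; bus BusRdX; mem=30
  op8 P0: store L7 := 73 → M/I/I on L7; bus BusRdX Flush; mem=55
  op9 P1: load  L7 → S/S/I on L7; bus BusRd Flush; mem=73
  op10 P1: store L7 := 1 → I/M/I on L7; bus BusUpgr; mem=73
  op11 P2: load  L7 → I/S/S on L7; bus BusRd Flush; mem=1
  op12 P2: store L0 := 90 → I/I/M on L0; bus (none); mem=0
  op13 P1: store L7 := 52 → I/M/I on L7; bus BusUpgr; mem=1
  op14 P2: load  L4 → S/I/S on L4; bus BusRd Flush; mem=58
  op15 P2: store L7 := 68 → I/I/M on L7; bus BusRdX Flush; mem=52
  op16 P0: load  L7 → S/I/S on L7; bus BusRd Flush; mem=68
  op17 P0: store L7 := 77 → M/I/I on L7; bus BusUpgr; mem=68
  op18 P1: store L7 := 93 → I/M/I on L7; bus BusRdX Flush; mem=77
  op19 P2: store L5 := 19 → I/I/M on L5; bus BusRdX; mem=50
  op20 P0: store L5 := 64 → M/I/I on L5; bus BusRdX Flush; mem=19
  op21 P2: load  L7 → I/S/S on L7; bus BusRd Flush; mem=93
  op22 P1: store L7 := 87 → I/M/I on L7; bus BusUpgr; mem=93
  op23 P2: store L7 := 58 → I/I/M on L7; bus BusRdX Flush; mem=87
  op24 P2: load  L5 → S/I/S on L5; bus BusRd Flush; mem=64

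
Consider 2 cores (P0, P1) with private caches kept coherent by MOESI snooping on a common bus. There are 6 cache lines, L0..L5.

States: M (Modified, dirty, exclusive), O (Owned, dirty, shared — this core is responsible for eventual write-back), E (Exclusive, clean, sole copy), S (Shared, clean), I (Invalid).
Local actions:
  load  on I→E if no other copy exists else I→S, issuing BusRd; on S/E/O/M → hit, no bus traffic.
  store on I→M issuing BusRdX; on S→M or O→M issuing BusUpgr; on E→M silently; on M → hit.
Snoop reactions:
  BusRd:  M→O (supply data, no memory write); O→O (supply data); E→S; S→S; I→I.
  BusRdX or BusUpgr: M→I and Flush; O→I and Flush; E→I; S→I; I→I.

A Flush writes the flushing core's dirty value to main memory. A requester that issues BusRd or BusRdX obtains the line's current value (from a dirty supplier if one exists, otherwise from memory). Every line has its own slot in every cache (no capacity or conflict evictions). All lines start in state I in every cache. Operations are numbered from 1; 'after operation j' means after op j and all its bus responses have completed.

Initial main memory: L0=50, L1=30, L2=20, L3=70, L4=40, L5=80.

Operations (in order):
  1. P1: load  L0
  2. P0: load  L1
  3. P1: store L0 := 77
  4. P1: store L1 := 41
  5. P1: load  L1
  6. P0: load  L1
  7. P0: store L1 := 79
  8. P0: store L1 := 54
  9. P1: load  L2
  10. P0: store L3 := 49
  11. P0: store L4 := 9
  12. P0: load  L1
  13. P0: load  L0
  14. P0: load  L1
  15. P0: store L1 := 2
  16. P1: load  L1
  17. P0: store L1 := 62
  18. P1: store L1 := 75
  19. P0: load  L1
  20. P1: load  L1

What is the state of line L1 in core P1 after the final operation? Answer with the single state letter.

1. P1: load  L0  bus=[BusRd]  L0: P0=I P1=E  mem[L0]=50
2. P0: load  L1  bus=[BusRd]  L1: P0=E P1=I  mem[L1]=30
3. P1: store L0 := 77  bus=[-]  L0: P0=I P1=M  mem[L0]=50
4. P1: store L1 := 41  bus=[BusRdX]  L1: P0=I P1=M  mem[L1]=30
5. P1: load  L1  bus=[-]  L1: P0=I P1=M  mem[L1]=30
6. P0: load  L1  bus=[BusRd]  L1: P0=S P1=O  mem[L1]=30
7. P0: store L1 := 79  bus=[BusUpgr,Flush]  L1: P0=M P1=I  mem[L1]=41
8. P0: store L1 := 54  bus=[-]  L1: P0=M P1=I  mem[L1]=41
9. P1: load  L2  bus=[BusRd]  L2: P0=I P1=E  mem[L2]=20
10. P0: store L3 := 49  bus=[BusRdX]  L3: P0=M P1=I  mem[L3]=70
11. P0: store L4 := 9  bus=[BusRdX]  L4: P0=M P1=I  mem[L4]=40
12. P0: load  L1  bus=[-]  L1: P0=M P1=I  mem[L1]=41
13. P0: load  L0  bus=[BusRd]  L0: P0=S P1=O  mem[L0]=50
14. P0: load  L1  bus=[-]  L1: P0=M P1=I  mem[L1]=41
15. P0: store L1 := 2  bus=[-]  L1: P0=M P1=I  mem[L1]=41
16. P1: load  L1  bus=[BusRd]  L1: P0=O P1=S  mem[L1]=41
17. P0: store L1 := 62  bus=[BusUpgr]  L1: P0=M P1=I  mem[L1]=41
18. P1: store L1 := 75  bus=[BusRdX,Flush]  L1: P0=I P1=M  mem[L1]=62
19. P0: load  L1  bus=[BusRd]  L1: P0=S P1=O  mem[L1]=62
20. P1: load  L1  bus=[-]  L1: P0=S P1=O  mem[L1]=62

state = O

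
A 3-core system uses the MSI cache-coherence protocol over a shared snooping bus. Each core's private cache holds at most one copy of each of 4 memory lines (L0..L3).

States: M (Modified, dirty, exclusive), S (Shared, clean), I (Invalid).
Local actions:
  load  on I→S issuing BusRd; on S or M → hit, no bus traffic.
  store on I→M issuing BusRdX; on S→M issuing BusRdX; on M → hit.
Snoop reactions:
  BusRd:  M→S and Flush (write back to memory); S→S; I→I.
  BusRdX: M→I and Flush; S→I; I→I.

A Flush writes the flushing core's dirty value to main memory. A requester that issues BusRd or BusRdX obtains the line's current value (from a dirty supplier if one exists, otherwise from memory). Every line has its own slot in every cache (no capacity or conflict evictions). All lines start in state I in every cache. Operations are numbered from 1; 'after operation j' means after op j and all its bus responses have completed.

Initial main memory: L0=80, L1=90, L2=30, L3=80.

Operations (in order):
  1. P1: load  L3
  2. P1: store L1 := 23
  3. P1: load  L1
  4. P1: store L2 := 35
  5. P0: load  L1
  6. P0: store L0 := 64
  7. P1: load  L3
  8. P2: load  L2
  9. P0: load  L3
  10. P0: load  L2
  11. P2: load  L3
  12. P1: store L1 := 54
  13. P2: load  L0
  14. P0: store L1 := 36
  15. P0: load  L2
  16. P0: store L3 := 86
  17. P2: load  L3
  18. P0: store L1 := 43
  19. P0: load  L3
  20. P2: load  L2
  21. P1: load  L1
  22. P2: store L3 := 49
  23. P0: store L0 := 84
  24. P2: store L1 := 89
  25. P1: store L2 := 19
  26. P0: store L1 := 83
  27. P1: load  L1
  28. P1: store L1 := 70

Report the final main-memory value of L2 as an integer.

memory[L2] = 35

step 1: P1: load  L3  ⟶  ISI  (L3)  txn=BusRd  M[L3]=80
step 2: P1: store L1 := 23  ⟶  IMI  (L1)  txn=BusRdX  M[L1]=90
step 3: P1: load  L1  ⟶  IMI  (L1)  txn=∅  M[L1]=90
step 4: P1: store L2 := 35  ⟶  IMI  (L2)  txn=BusRdX  M[L2]=30
step 5: P0: load  L1  ⟶  SSI  (L1)  txn=BusRd+Flush  M[L1]=23
step 6: P0: store L0 := 64  ⟶  MII  (L0)  txn=BusRdX  M[L0]=80
step 7: P1: load  L3  ⟶  ISI  (L3)  txn=∅  M[L3]=80
step 8: P2: load  L2  ⟶  ISS  (L2)  txn=BusRd+Flush  M[L2]=35
step 9: P0: load  L3  ⟶  SSI  (L3)  txn=BusRd  M[L3]=80
step 10: P0: load  L2  ⟶  SSS  (L2)  txn=BusRd  M[L2]=35
step 11: P2: load  L3  ⟶  SSS  (L3)  txn=BusRd  M[L3]=80
step 12: P1: store L1 := 54  ⟶  IMI  (L1)  txn=BusRdX  M[L1]=23
step 13: P2: load  L0  ⟶  SIS  (L0)  txn=BusRd+Flush  M[L0]=64
step 14: P0: store L1 := 36  ⟶  MII  (L1)  txn=BusRdX+Flush  M[L1]=54
step 15: P0: load  L2  ⟶  SSS  (L2)  txn=∅  M[L2]=35
step 16: P0: store L3 := 86  ⟶  MII  (L3)  txn=BusRdX  M[L3]=80
step 17: P2: load  L3  ⟶  SIS  (L3)  txn=BusRd+Flush  M[L3]=86
step 18: P0: store L1 := 43  ⟶  MII  (L1)  txn=∅  M[L1]=54
step 19: P0: load  L3  ⟶  SIS  (L3)  txn=∅  M[L3]=86
step 20: P2: load  L2  ⟶  SSS  (L2)  txn=∅  M[L2]=35
step 21: P1: load  L1  ⟶  SSI  (L1)  txn=BusRd+Flush  M[L1]=43
step 22: P2: store L3 := 49  ⟶  IIM  (L3)  txn=BusRdX  M[L3]=86
step 23: P0: store L0 := 84  ⟶  MII  (L0)  txn=BusRdX  M[L0]=64
step 24: P2: store L1 := 89  ⟶  IIM  (L1)  txn=BusRdX  M[L1]=43
step 25: P1: store L2 := 19  ⟶  IMI  (L2)  txn=BusRdX  M[L2]=35
step 26: P0: store L1 := 83  ⟶  MII  (L1)  txn=BusRdX+Flush  M[L1]=89
step 27: P1: load  L1  ⟶  SSI  (L1)  txn=BusRd+Flush  M[L1]=83
step 28: P1: store L1 := 70  ⟶  IMI  (L1)  txn=BusRdX  M[L1]=83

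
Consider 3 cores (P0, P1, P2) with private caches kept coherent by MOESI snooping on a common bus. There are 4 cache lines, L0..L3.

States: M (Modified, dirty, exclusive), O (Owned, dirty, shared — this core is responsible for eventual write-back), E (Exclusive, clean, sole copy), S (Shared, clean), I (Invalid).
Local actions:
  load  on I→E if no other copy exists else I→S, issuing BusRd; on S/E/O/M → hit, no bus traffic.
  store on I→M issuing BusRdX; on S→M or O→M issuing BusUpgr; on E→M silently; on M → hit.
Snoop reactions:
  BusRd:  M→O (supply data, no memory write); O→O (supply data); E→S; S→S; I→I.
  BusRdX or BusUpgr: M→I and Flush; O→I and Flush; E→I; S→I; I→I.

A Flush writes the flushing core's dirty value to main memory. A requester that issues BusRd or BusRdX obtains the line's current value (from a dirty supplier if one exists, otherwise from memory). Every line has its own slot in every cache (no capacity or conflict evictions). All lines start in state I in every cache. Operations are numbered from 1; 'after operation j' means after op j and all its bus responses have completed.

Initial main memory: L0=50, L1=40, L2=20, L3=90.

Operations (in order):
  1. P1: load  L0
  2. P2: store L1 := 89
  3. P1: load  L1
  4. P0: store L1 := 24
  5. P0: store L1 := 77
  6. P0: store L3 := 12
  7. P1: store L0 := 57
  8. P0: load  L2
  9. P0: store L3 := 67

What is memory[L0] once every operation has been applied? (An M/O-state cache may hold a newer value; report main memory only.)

  op1 P1: load  L0 → I/E/I on L0; bus BusRd; mem=50
  op2 P2: store L1 := 89 → I/I/M on L1; bus BusRdX; mem=40
  op3 P1: load  L1 → I/S/O on L1; bus BusRd; mem=40
  op4 P0: store L1 := 24 → M/I/I on L1; bus BusRdX Flush; mem=89
  op5 P0: store L1 := 77 → M/I/I on L1; bus (none); mem=89
  op6 P0: store L3 := 12 → M/I/I on L3; bus BusRdX; mem=90
  op7 P1: store L0 := 57 → I/M/I on L0; bus (none); mem=50
  op8 P0: load  L2 → E/I/I on L2; bus BusRd; mem=20
  op9 P0: store L3 := 67 → M/I/I on L3; bus (none); mem=90

memory[L0] = 50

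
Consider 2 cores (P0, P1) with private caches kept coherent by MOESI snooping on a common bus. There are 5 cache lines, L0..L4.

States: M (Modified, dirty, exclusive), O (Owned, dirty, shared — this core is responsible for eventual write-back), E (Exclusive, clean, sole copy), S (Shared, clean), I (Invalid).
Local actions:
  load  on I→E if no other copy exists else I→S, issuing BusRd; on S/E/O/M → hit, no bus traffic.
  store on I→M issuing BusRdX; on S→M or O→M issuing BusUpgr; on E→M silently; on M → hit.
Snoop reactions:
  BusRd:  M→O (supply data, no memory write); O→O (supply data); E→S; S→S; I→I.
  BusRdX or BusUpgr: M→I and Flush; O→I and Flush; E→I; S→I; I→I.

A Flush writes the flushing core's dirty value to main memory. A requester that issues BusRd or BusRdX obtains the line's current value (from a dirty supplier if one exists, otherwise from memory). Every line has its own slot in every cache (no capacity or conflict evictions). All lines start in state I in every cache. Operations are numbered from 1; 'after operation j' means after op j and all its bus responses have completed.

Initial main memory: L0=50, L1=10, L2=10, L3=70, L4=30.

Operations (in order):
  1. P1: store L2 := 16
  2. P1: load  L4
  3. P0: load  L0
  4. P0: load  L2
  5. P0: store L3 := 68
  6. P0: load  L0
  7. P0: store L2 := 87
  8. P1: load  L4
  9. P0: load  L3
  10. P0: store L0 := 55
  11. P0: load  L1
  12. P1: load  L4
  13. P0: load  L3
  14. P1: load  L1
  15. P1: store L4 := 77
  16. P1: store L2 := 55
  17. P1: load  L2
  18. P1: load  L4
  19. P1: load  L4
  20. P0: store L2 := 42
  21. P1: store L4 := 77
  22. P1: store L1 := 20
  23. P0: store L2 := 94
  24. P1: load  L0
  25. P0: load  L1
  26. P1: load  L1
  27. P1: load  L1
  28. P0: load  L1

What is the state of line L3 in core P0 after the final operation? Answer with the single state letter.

state = M

step 1: P1: store L2 := 16  ⟶  IM  (L2)  txn=BusRdX  M[L2]=10
step 2: P1: load  L4  ⟶  IE  (L4)  txn=BusRd  M[L4]=30
step 3: P0: load  L0  ⟶  EI  (L0)  txn=BusRd  M[L0]=50
step 4: P0: load  L2  ⟶  SO  (L2)  txn=BusRd  M[L2]=10
step 5: P0: store L3 := 68  ⟶  MI  (L3)  txn=BusRdX  M[L3]=70
step 6: P0: load  L0  ⟶  EI  (L0)  txn=∅  M[L0]=50
step 7: P0: store L2 := 87  ⟶  MI  (L2)  txn=BusUpgr+Flush  M[L2]=16
step 8: P1: load  L4  ⟶  IE  (L4)  txn=∅  M[L4]=30
step 9: P0: load  L3  ⟶  MI  (L3)  txn=∅  M[L3]=70
step 10: P0: store L0 := 55  ⟶  MI  (L0)  txn=∅  M[L0]=50
step 11: P0: load  L1  ⟶  EI  (L1)  txn=BusRd  M[L1]=10
step 12: P1: load  L4  ⟶  IE  (L4)  txn=∅  M[L4]=30
step 13: P0: load  L3  ⟶  MI  (L3)  txn=∅  M[L3]=70
step 14: P1: load  L1  ⟶  SS  (L1)  txn=BusRd  M[L1]=10
step 15: P1: store L4 := 77  ⟶  IM  (L4)  txn=∅  M[L4]=30
step 16: P1: store L2 := 55  ⟶  IM  (L2)  txn=BusRdX+Flush  M[L2]=87
step 17: P1: load  L2  ⟶  IM  (L2)  txn=∅  M[L2]=87
step 18: P1: load  L4  ⟶  IM  (L4)  txn=∅  M[L4]=30
step 19: P1: load  L4  ⟶  IM  (L4)  txn=∅  M[L4]=30
step 20: P0: store L2 := 42  ⟶  MI  (L2)  txn=BusRdX+Flush  M[L2]=55
step 21: P1: store L4 := 77  ⟶  IM  (L4)  txn=∅  M[L4]=30
step 22: P1: store L1 := 20  ⟶  IM  (L1)  txn=BusUpgr  M[L1]=10
step 23: P0: store L2 := 94  ⟶  MI  (L2)  txn=∅  M[L2]=55
step 24: P1: load  L0  ⟶  OS  (L0)  txn=BusRd  M[L0]=50
step 25: P0: load  L1  ⟶  SO  (L1)  txn=BusRd  M[L1]=10
step 26: P1: load  L1  ⟶  SO  (L1)  txn=∅  M[L1]=10
step 27: P1: load  L1  ⟶  SO  (L1)  txn=∅  M[L1]=10
step 28: P0: load  L1  ⟶  SO  (L1)  txn=∅  M[L1]=10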